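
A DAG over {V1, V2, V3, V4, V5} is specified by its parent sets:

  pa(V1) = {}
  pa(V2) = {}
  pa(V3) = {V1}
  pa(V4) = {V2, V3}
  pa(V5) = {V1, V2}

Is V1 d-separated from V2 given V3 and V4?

Yes

Enumerating the 2 paths from V1 to V2 and testing each for blocking by {V3, V4}:
Path 1: V1 → V5 ← V2
  V5 is a collider here and neither V5 nor any of its descendants is conditioned on, so the collider stays closed — the path is blocked at V5.
Path 2: V1 → V3 → V4 ← V2
  V3 is a chain here and V3 is conditioned on, so the path is blocked at V3.
Every path is blocked, so V1 and V2 are d-separated given {V3, V4}.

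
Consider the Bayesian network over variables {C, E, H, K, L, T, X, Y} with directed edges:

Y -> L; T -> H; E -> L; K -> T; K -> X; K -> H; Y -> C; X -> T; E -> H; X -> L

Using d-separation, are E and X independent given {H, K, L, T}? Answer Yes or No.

No — E and X are not d-separated given {H, K, L, T}.

Enumerating the 5 paths from E to X and testing each for blocking by {H, K, L, T}:
Path 1: E → H ← T ← K → X
  T is a chain here and T is conditioned on, so the path is blocked at T.
Path 2: E → H ← T ← X
  T is a chain here and T is conditioned on, so the path is blocked at T.
Path 3: E → H ← K → T ← X
  K is a fork here and K is conditioned on, so the path is blocked at K.
Path 4: E → H ← K → X
  K is a fork here and K is conditioned on, so the path is blocked at K.
Path 5: E → L ← X
  L is a collider and L is conditioned on, which opens it — no node blocks this path, so it is active.
At least one path is unblocked, so d-separation fails.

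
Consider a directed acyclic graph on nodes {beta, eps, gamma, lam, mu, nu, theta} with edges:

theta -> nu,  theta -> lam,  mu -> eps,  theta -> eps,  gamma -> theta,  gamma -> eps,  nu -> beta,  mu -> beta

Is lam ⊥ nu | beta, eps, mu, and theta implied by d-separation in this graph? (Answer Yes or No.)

Yes — lam and nu are d-separated given {beta, eps, mu, theta}.

3 paths connect lam and nu; each must be blocked for d-separation to hold:
Path 1: lam ← theta → nu
  theta is a fork here and theta is conditioned on, so the path is blocked at theta.
Path 2: lam ← theta ← gamma → eps ← mu → beta ← nu
  theta is a chain here and theta is conditioned on, so the path is blocked at theta.
Path 3: lam ← theta → eps ← mu → beta ← nu
  theta is a fork here and theta is conditioned on, so the path is blocked at theta.
All paths are blocked; lam ⊥ nu | {beta, eps, mu, theta} holds.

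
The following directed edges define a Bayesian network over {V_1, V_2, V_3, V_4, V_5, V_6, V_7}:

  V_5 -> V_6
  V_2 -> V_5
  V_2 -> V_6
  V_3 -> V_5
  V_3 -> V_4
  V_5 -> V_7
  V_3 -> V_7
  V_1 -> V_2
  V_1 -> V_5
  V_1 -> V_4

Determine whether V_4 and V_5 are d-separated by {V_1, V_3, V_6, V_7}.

Yes

Enumerating the 5 paths from V_4 to V_5 and testing each for blocking by {V_1, V_3, V_6, V_7}:
  1. V_4 ← V_1 → V_5 — V_1:fork[blocks] ⇒ blocked
  2. V_4 ← V_1 → V_2 → V_5 — V_1:fork[blocks]; V_2:chain[open] ⇒ blocked
  3. V_4 ← V_1 → V_2 → V_6 ← V_5 — V_1:fork[blocks]; V_2:chain[open]; V_6:collider[open] ⇒ blocked
  4. V_4 ← V_3 → V_5 — V_3:fork[blocks] ⇒ blocked
  5. V_4 ← V_3 → V_7 ← V_5 — V_3:fork[blocks]; V_7:collider[open] ⇒ blocked
Since every path is blocked, d-separation holds.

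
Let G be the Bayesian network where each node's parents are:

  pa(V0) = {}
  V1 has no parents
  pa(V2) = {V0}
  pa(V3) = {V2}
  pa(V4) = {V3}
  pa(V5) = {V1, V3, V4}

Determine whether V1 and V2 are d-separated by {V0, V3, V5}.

Yes — V1 and V2 are d-separated given {V0, V3, V5}.

2 paths connect V1 and V2; each must be blocked for d-separation to hold:
Path 1: V1 → V5 ← V3 ← V2
  V3 is a chain here and V3 is conditioned on, so the path is blocked at V3.
Path 2: V1 → V5 ← V4 ← V3 ← V2
  V3 is a chain here and V3 is conditioned on, so the path is blocked at V3.
Since every path is blocked, d-separation holds.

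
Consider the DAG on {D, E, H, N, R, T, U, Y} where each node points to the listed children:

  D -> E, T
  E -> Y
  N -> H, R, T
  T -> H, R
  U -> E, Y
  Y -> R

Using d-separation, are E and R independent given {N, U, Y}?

5 paths connect E and R; each must be blocked for d-separation to hold:
Path 1: E ← U → Y → R
  U is a fork here and U is conditioned on, so the path is blocked at U.
Path 2: E → Y → R
  Y is a chain here and Y is conditioned on, so the path is blocked at Y.
Path 3: E ← D → T → H ← N → R
  H is a collider here and neither H nor any of its descendants is conditioned on, so the collider stays closed — the path is blocked at H.
Path 4: E ← D → T → R
  D is a fork and D is not conditioned on; T is a chain and T is not conditioned on — no node blocks this path, so it is active.
Path 5: E ← D → T ← N → R
  T is a collider here and neither T nor any of its descendants is conditioned on, so the collider stays closed — the path is blocked at T.
Because an active path exists, E and R are not d-separated.

No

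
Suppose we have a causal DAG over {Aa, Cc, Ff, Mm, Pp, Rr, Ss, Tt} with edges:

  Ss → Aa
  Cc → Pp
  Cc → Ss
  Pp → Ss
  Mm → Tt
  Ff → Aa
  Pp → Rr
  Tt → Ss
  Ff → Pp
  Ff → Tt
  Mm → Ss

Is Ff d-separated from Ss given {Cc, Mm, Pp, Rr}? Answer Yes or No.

No

Enumerating the 5 paths from Ff to Ss and testing each for blocking by {Cc, Mm, Pp, Rr}:
  1. Ff → Pp → Ss — Pp:chain[blocks] ⇒ blocked
  2. Ff → Pp ← Cc → Ss — Pp:collider[open]; Cc:fork[blocks] ⇒ blocked
  3. Ff → Aa ← Ss — Aa:collider[blocks] ⇒ blocked
  4. Ff → Tt → Ss — Tt:chain[open] ⇒ active
  5. Ff → Tt ← Mm → Ss — Tt:collider[blocks]; Mm:fork[blocks] ⇒ blocked
Since the path Ff → Tt → Ss is active, Ff and Ss are not d-separated given {Cc, Mm, Pp, Rr}.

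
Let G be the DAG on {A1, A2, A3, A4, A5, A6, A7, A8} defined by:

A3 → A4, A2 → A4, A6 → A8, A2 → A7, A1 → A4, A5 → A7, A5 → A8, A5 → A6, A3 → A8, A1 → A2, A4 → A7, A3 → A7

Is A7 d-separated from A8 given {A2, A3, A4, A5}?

We examine all 6 paths between A7 and A8:
  1. A7 ← A4 ← A3 → A8 — A4:chain[blocks]; A3:fork[blocks] ⇒ blocked
  2. A7 ← A2 → A4 ← A3 → A8 — A2:fork[blocks]; A4:collider[open]; A3:fork[blocks] ⇒ blocked
  3. A7 ← A2 ← A1 → A4 ← A3 → A8 — A2:chain[blocks]; A1:fork[open]; A4:collider[open]; A3:fork[blocks] ⇒ blocked
  4. A7 ← A3 → A8 — A3:fork[blocks] ⇒ blocked
  5. A7 ← A5 → A8 — A5:fork[blocks] ⇒ blocked
  6. A7 ← A5 → A6 → A8 — A5:fork[blocks]; A6:chain[open] ⇒ blocked
Since every path is blocked, d-separation holds.

Yes — A7 and A8 are d-separated given {A2, A3, A4, A5}.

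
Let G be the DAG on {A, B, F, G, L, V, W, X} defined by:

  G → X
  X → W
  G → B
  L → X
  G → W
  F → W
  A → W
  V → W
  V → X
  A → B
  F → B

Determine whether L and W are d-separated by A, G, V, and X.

There are 5 undirected paths between L and W; checking each against the conditioning set {A, G, V, X}:
Path 1: L → X ← G → W
  G is a fork here and G is conditioned on, so the path is blocked at G.
Path 2: L → X ← G → B ← F → W
  G is a fork here and G is conditioned on, so the path is blocked at G.
Path 3: L → X ← G → B ← A → W
  G is a fork here and G is conditioned on, so the path is blocked at G.
Path 4: L → X ← V → W
  V is a fork here and V is conditioned on, so the path is blocked at V.
Path 5: L → X → W
  X is a chain here and X is conditioned on, so the path is blocked at X.
All paths are blocked; L ⊥ W | {A, G, V, X} holds.

Yes — L and W are d-separated given {A, G, V, X}.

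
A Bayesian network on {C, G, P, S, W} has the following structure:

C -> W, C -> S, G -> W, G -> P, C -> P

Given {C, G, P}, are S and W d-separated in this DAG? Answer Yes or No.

2 paths connect S and W; each must be blocked for d-separation to hold:
  1. S ← C → W — C:fork[blocks] ⇒ blocked
  2. S ← C → P ← G → W — C:fork[blocks]; P:collider[open]; G:fork[blocks] ⇒ blocked
Since every path is blocked, d-separation holds.

Yes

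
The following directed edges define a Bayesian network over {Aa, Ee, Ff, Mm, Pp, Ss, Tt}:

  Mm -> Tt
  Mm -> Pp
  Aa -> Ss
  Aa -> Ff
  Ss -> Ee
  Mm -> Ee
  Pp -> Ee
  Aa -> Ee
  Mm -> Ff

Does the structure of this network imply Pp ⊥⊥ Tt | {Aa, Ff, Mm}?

There are 4 undirected paths between Pp and Tt; checking each against the conditioning set {Aa, Ff, Mm}:
Path 1: Pp ← Mm → Tt
  Mm is a fork here and Mm is conditioned on, so the path is blocked at Mm.
Path 2: Pp → Ee ← Aa → Ff ← Mm → Tt
  Ee is a collider here and neither Ee nor any of its descendants is conditioned on, so the collider stays closed — the path is blocked at Ee.
Path 3: Pp → Ee ← Ss ← Aa → Ff ← Mm → Tt
  Ee is a collider here and neither Ee nor any of its descendants is conditioned on, so the collider stays closed — the path is blocked at Ee.
Path 4: Pp → Ee ← Mm → Tt
  Ee is a collider here and neither Ee nor any of its descendants is conditioned on, so the collider stays closed — the path is blocked at Ee.
Since every path is blocked, d-separation holds.

Yes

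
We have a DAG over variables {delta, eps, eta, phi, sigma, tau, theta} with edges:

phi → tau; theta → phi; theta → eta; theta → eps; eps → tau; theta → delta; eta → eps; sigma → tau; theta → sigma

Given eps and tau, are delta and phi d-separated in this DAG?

Enumerating the 4 paths from delta to phi and testing each for blocking by {eps, tau}:
  1. delta ← theta → eps → tau ← phi — theta:fork[open]; eps:chain[blocks]; tau:collider[open] ⇒ blocked
  2. delta ← theta → eta → eps → tau ← phi — theta:fork[open]; eta:chain[open]; eps:chain[blocks]; tau:collider[open] ⇒ blocked
  3. delta ← theta → sigma → tau ← phi — theta:fork[open]; sigma:chain[open]; tau:collider[open] ⇒ active
  4. delta ← theta → phi — theta:fork[open] ⇒ active
At least one path is unblocked, so d-separation fails.

No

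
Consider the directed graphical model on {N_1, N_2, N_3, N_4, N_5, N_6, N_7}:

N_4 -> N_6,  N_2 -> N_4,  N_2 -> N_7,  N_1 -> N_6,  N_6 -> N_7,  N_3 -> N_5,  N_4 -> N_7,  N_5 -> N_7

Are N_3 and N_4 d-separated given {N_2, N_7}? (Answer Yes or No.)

No

We examine all 3 paths between N_3 and N_4:
Path 1: N_3 → N_5 → N_7 ← N_6 ← N_4
  N_5 is a chain and N_5 is not conditioned on; N_7 is a collider and N_7 is conditioned on, which opens it; N_6 is a chain and N_6 is not conditioned on — no node blocks this path, so it is active.
Path 2: N_3 → N_5 → N_7 ← N_4
  N_5 is a chain and N_5 is not conditioned on; N_7 is a collider and N_7 is conditioned on, which opens it — no node blocks this path, so it is active.
Path 3: N_3 → N_5 → N_7 ← N_2 → N_4
  N_2 is a fork here and N_2 is conditioned on, so the path is blocked at N_2.
Since the path N_3 → N_5 → N_7 ← N_6 ← N_4 is active, N_3 and N_4 are not d-separated given {N_2, N_7}.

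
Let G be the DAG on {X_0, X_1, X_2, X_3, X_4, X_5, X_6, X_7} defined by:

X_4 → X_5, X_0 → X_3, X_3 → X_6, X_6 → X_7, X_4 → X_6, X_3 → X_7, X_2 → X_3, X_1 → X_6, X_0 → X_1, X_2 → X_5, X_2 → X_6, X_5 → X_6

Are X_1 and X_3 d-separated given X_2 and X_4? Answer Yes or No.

No — X_1 and X_3 are not d-separated given {X_2, X_4}.

We examine all 6 paths between X_1 and X_3:
Path 1: X_1 ← X_0 → X_3
  X_0 is a fork and X_0 is not conditioned on — no node blocks this path, so it is active.
Path 2: X_1 → X_6 ← X_2 → X_3
  X_6 is a collider here and neither X_6 nor any of its descendants is conditioned on, so the collider stays closed — the path is blocked at X_6.
Path 3: X_1 → X_6 ← X_4 → X_5 ← X_2 → X_3
  X_6 is a collider here and neither X_6 nor any of its descendants is conditioned on, so the collider stays closed — the path is blocked at X_6.
Path 4: X_1 → X_6 → X_7 ← X_3
  X_7 is a collider here and neither X_7 nor any of its descendants is conditioned on, so the collider stays closed — the path is blocked at X_7.
Path 5: X_1 → X_6 ← X_3
  X_6 is a collider here and neither X_6 nor any of its descendants is conditioned on, so the collider stays closed — the path is blocked at X_6.
Path 6: X_1 → X_6 ← X_5 ← X_2 → X_3
  X_6 is a collider here and neither X_6 nor any of its descendants is conditioned on, so the collider stays closed — the path is blocked at X_6.
Since the path X_1 ← X_0 → X_3 is active, X_1 and X_3 are not d-separated given {X_2, X_4}.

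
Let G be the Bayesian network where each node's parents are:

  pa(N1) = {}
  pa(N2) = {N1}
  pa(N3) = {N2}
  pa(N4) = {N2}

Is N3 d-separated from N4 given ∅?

No — N3 and N4 are not d-separated given ∅.

There is one path between N3 and N4:
Path 1: N3 ← N2 → N4
  N2 is a fork and N2 is not conditioned on — no node blocks this path, so it is active.
Since the path N3 ← N2 → N4 is active, N3 and N4 are not d-separated given ∅.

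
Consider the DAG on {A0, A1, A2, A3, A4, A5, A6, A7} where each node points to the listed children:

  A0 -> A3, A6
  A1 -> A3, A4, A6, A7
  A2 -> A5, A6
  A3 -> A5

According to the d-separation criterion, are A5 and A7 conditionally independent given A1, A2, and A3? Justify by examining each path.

Yes

We examine all 4 paths between A5 and A7:
  1. A5 ← A3 ← A0 → A6 ← A1 → A7 — A3:chain[blocks]; A0:fork[open]; A6:collider[blocks]; A1:fork[blocks] ⇒ blocked
  2. A5 ← A3 ← A1 → A7 — A3:chain[blocks]; A1:fork[blocks] ⇒ blocked
  3. A5 ← A2 → A6 ← A0 → A3 ← A1 → A7 — A2:fork[blocks]; A6:collider[blocks]; A0:fork[open]; A3:collider[open]; A1:fork[blocks] ⇒ blocked
  4. A5 ← A2 → A6 ← A1 → A7 — A2:fork[blocks]; A6:collider[blocks]; A1:fork[blocks] ⇒ blocked
All paths are blocked; A5 ⊥ A7 | {A1, A2, A3} holds.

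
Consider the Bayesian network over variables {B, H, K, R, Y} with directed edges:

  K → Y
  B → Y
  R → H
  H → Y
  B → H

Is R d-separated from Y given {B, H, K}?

2 paths connect R and Y; each must be blocked for d-separation to hold:
  1. R → H → Y — H:chain[blocks] ⇒ blocked
  2. R → H ← B → Y — H:collider[open]; B:fork[blocks] ⇒ blocked
Every path is blocked, so R and Y are d-separated given {B, H, K}.

Yes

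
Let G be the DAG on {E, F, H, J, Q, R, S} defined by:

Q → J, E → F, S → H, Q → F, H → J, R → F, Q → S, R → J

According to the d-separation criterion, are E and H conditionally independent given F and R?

We examine all 4 paths between E and H:
Path 1: E → F ← Q → J ← H
  J is a collider here and neither J nor any of its descendants is conditioned on, so the collider stays closed — the path is blocked at J.
Path 2: E → F ← Q → S → H
  F is a collider and F is conditioned on, which opens it; Q is a fork and Q is not conditioned on; S is a chain and S is not conditioned on — no node blocks this path, so it is active.
Path 3: E → F ← R → J ← H
  R is a fork here and R is conditioned on, so the path is blocked at R.
Path 4: E → F ← R → J ← Q → S → H
  R is a fork here and R is conditioned on, so the path is blocked at R.
Since the path E → F ← Q → S → H is active, E and H are not d-separated given {F, R}.

No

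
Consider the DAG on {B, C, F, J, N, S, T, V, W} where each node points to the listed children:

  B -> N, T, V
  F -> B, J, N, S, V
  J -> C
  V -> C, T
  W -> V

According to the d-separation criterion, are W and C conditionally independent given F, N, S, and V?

Yes

There are 6 undirected paths between W and C; checking each against the conditioning set {F, N, S, V}:
Path 1: W → V ← F → J → C
  F is a fork here and F is conditioned on, so the path is blocked at F.
Path 2: W → V → T ← B ← F → J → C
  V is a chain here and V is conditioned on, so the path is blocked at V.
Path 3: W → V → T ← B → N ← F → J → C
  V is a chain here and V is conditioned on, so the path is blocked at V.
Path 4: W → V ← B ← F → J → C
  F is a fork here and F is conditioned on, so the path is blocked at F.
Path 5: W → V ← B → N ← F → J → C
  F is a fork here and F is conditioned on, so the path is blocked at F.
Path 6: W → V → C
  V is a chain here and V is conditioned on, so the path is blocked at V.
Since every path is blocked, d-separation holds.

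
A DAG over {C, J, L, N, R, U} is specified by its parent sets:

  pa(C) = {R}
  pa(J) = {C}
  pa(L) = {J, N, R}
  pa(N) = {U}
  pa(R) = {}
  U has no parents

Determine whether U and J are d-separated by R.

There are 2 undirected paths between U and J; checking each against the conditioning set {R}:
Path 1: U → N → L ← R → C → J
  L is a collider here and neither L nor any of its descendants is conditioned on, so the collider stays closed — the path is blocked at L.
Path 2: U → N → L ← J
  L is a collider here and neither L nor any of its descendants is conditioned on, so the collider stays closed — the path is blocked at L.
All paths are blocked; U ⊥ J | {R} holds.

Yes — U and J are d-separated given {R}.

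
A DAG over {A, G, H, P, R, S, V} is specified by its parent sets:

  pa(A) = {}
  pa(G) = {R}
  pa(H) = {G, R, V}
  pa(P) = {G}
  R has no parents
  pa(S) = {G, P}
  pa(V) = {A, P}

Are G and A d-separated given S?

Enumerating the 4 paths from G to A and testing each for blocking by {S}:
Path 1: G → S ← P → V ← A
  V is a collider here and neither V nor any of its descendants is conditioned on, so the collider stays closed — the path is blocked at V.
Path 2: G ← R → H ← V ← A
  H is a collider here and neither H nor any of its descendants is conditioned on, so the collider stays closed — the path is blocked at H.
Path 3: G → P → V ← A
  V is a collider here and neither V nor any of its descendants is conditioned on, so the collider stays closed — the path is blocked at V.
Path 4: G → H ← V ← A
  H is a collider here and neither H nor any of its descendants is conditioned on, so the collider stays closed — the path is blocked at H.
All paths are blocked; G ⊥ A | {S} holds.

Yes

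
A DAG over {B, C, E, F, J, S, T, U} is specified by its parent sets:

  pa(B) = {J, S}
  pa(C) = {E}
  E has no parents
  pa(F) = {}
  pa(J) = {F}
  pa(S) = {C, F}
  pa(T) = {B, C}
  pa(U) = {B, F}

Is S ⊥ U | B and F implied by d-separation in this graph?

Yes — S and U are d-separated given {B, F}.

We examine all 6 paths between S and U:
Path 1: S ← C → T ← B → U
  T is a collider here and neither T nor any of its descendants is conditioned on, so the collider stays closed — the path is blocked at T.
Path 2: S ← C → T ← B ← J ← F → U
  T is a collider here and neither T nor any of its descendants is conditioned on, so the collider stays closed — the path is blocked at T.
Path 3: S → B → U
  B is a chain here and B is conditioned on, so the path is blocked at B.
Path 4: S → B ← J ← F → U
  F is a fork here and F is conditioned on, so the path is blocked at F.
Path 5: S ← F → U
  F is a fork here and F is conditioned on, so the path is blocked at F.
Path 6: S ← F → J → B → U
  F is a fork here and F is conditioned on, so the path is blocked at F.
Since every path is blocked, d-separation holds.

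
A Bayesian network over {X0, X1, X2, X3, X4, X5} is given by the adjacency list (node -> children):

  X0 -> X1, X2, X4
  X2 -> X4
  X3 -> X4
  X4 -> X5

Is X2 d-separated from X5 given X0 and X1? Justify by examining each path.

There are 2 undirected paths between X2 and X5; checking each against the conditioning set {X0, X1}:
Path 1: X2 ← X0 → X4 → X5
  X0 is a fork here and X0 is conditioned on, so the path is blocked at X0.
Path 2: X2 → X4 → X5
  X4 is a chain and X4 is not conditioned on — no node blocks this path, so it is active.
At least one path is unblocked, so d-separation fails.

No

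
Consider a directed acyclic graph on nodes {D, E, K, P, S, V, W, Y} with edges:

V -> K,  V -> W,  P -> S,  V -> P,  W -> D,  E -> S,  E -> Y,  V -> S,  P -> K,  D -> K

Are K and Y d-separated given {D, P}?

6 paths connect K and Y; each must be blocked for d-separation to hold:
Path 1: K ← V → P → S ← E → Y
  P is a chain here and P is conditioned on, so the path is blocked at P.
Path 2: K ← V → S ← E → Y
  S is a collider here and neither S nor any of its descendants is conditioned on, so the collider stays closed — the path is blocked at S.
Path 3: K ← P ← V → S ← E → Y
  P is a chain here and P is conditioned on, so the path is blocked at P.
Path 4: K ← P → S ← E → Y
  P is a fork here and P is conditioned on, so the path is blocked at P.
Path 5: K ← D ← W ← V → P → S ← E → Y
  D is a chain here and D is conditioned on, so the path is blocked at D.
Path 6: K ← D ← W ← V → S ← E → Y
  D is a chain here and D is conditioned on, so the path is blocked at D.
Since every path is blocked, d-separation holds.

Yes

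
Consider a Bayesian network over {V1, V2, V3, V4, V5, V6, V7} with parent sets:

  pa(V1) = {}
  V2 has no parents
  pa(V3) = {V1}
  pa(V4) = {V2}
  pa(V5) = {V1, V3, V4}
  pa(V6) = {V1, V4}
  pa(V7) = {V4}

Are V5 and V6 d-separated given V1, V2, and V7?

There are 3 undirected paths between V5 and V6; checking each against the conditioning set {V1, V2, V7}:
Path 1: V5 ← V1 → V6
  V1 is a fork here and V1 is conditioned on, so the path is blocked at V1.
Path 2: V5 ← V3 ← V1 → V6
  V1 is a fork here and V1 is conditioned on, so the path is blocked at V1.
Path 3: V5 ← V4 → V6
  V4 is a fork and V4 is not conditioned on — no node blocks this path, so it is active.
Since the path V5 ← V4 → V6 is active, V5 and V6 are not d-separated given {V1, V2, V7}.

No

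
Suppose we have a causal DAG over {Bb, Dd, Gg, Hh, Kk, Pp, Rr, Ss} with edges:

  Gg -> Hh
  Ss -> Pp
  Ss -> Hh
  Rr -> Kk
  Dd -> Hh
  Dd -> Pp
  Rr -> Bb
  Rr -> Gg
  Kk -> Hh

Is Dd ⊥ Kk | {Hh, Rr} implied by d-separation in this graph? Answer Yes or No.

No

4 paths connect Dd and Kk; each must be blocked for d-separation to hold:
  1. Dd → Hh ← Gg ← Rr → Kk — Hh:collider[open]; Gg:chain[open]; Rr:fork[blocks] ⇒ blocked
  2. Dd → Hh ← Kk — Hh:collider[open] ⇒ active
  3. Dd → Pp ← Ss → Hh ← Gg ← Rr → Kk — Pp:collider[blocks]; Ss:fork[open]; Hh:collider[open]; Gg:chain[open]; Rr:fork[blocks] ⇒ blocked
  4. Dd → Pp ← Ss → Hh ← Kk — Pp:collider[blocks]; Ss:fork[open]; Hh:collider[open] ⇒ blocked
Since the path Dd → Hh ← Kk is active, Dd and Kk are not d-separated given {Hh, Rr}.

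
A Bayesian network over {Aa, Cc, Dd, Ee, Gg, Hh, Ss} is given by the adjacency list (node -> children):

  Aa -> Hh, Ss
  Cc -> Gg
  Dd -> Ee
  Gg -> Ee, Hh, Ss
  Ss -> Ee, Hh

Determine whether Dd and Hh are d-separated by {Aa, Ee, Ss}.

We examine all 6 paths between Dd and Hh:
Path 1: Dd → Ee ← Ss ← Aa → Hh
  Ss is a chain here and Ss is conditioned on, so the path is blocked at Ss.
Path 2: Dd → Ee ← Ss ← Gg → Hh
  Ss is a chain here and Ss is conditioned on, so the path is blocked at Ss.
Path 3: Dd → Ee ← Ss → Hh
  Ss is a fork here and Ss is conditioned on, so the path is blocked at Ss.
Path 4: Dd → Ee ← Gg → Ss ← Aa → Hh
  Aa is a fork here and Aa is conditioned on, so the path is blocked at Aa.
Path 5: Dd → Ee ← Gg → Ss → Hh
  Ss is a chain here and Ss is conditioned on, so the path is blocked at Ss.
Path 6: Dd → Ee ← Gg → Hh
  Ee is a collider and Ee is conditioned on, which opens it; Gg is a fork and Gg is not conditioned on — no node blocks this path, so it is active.
Since the path Dd → Ee ← Gg → Hh is active, Dd and Hh are not d-separated given {Aa, Ee, Ss}.

No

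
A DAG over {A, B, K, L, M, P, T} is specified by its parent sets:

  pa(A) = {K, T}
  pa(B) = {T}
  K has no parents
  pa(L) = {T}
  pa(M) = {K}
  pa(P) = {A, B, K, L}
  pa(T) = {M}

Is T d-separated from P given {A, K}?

No — T and P are not d-separated given {A, K}.

Enumerating the 6 paths from T to P and testing each for blocking by {A, K}:
Path 1: T ← M ← K → A → P
  K is a fork here and K is conditioned on, so the path is blocked at K.
Path 2: T ← M ← K → P
  K is a fork here and K is conditioned on, so the path is blocked at K.
Path 3: T → A → P
  A is a chain here and A is conditioned on, so the path is blocked at A.
Path 4: T → A ← K → P
  K is a fork here and K is conditioned on, so the path is blocked at K.
Path 5: T → L → P
  L is a chain and L is not conditioned on — no node blocks this path, so it is active.
Path 6: T → B → P
  B is a chain and B is not conditioned on — no node blocks this path, so it is active.
Since the path T → L → P is active, T and P are not d-separated given {A, K}.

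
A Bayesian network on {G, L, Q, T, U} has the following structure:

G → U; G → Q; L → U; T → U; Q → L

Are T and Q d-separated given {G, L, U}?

Yes

Enumerating the 2 paths from T to Q and testing each for blocking by {G, L, U}:
Path 1: T → U ← G → Q
  G is a fork here and G is conditioned on, so the path is blocked at G.
Path 2: T → U ← L ← Q
  L is a chain here and L is conditioned on, so the path is blocked at L.
Every path is blocked, so T and Q are d-separated given {G, L, U}.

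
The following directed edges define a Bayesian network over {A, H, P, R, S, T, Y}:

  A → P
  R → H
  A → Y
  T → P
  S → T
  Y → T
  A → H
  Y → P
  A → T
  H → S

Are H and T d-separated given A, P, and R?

We examine all 6 paths between H and T:
Path 1: H → S → T
  S is a chain and S is not conditioned on — no node blocks this path, so it is active.
Path 2: H ← A → T
  A is a fork here and A is conditioned on, so the path is blocked at A.
Path 3: H ← A → P ← T
  A is a fork here and A is conditioned on, so the path is blocked at A.
Path 4: H ← A → P ← Y → T
  A is a fork here and A is conditioned on, so the path is blocked at A.
Path 5: H ← A → Y → T
  A is a fork here and A is conditioned on, so the path is blocked at A.
Path 6: H ← A → Y → P ← T
  A is a fork here and A is conditioned on, so the path is blocked at A.
Since the path H → S → T is active, H and T are not d-separated given {A, P, R}.

No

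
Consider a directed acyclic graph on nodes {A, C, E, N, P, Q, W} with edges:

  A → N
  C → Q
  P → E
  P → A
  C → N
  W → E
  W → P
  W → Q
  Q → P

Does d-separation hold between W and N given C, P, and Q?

Yes

We examine all 6 paths between W and N:
Path 1: W → P → A → N
  P is a chain here and P is conditioned on, so the path is blocked at P.
Path 2: W → P ← Q ← C → N
  Q is a chain here and Q is conditioned on, so the path is blocked at Q.
Path 3: W → E ← P → A → N
  E is a collider here and neither E nor any of its descendants is conditioned on, so the collider stays closed — the path is blocked at E.
Path 4: W → E ← P ← Q ← C → N
  E is a collider here and neither E nor any of its descendants is conditioned on, so the collider stays closed — the path is blocked at E.
Path 5: W → Q → P → A → N
  Q is a chain here and Q is conditioned on, so the path is blocked at Q.
Path 6: W → Q ← C → N
  C is a fork here and C is conditioned on, so the path is blocked at C.
Every path is blocked, so W and N are d-separated given {C, P, Q}.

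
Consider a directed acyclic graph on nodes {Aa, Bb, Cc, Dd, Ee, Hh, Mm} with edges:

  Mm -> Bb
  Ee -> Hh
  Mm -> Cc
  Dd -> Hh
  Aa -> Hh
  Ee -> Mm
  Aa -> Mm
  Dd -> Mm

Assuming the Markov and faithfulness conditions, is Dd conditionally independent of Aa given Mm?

No

There are 4 undirected paths between Dd and Aa; checking each against the conditioning set {Mm}:
Path 1: Dd → Mm ← Aa
  Mm is a collider and Mm is conditioned on, which opens it — no node blocks this path, so it is active.
Path 2: Dd → Mm ← Ee → Hh ← Aa
  Hh is a collider here and neither Hh nor any of its descendants is conditioned on, so the collider stays closed — the path is blocked at Hh.
Path 3: Dd → Hh ← Aa
  Hh is a collider here and neither Hh nor any of its descendants is conditioned on, so the collider stays closed — the path is blocked at Hh.
Path 4: Dd → Hh ← Ee → Mm ← Aa
  Hh is a collider here and neither Hh nor any of its descendants is conditioned on, so the collider stays closed — the path is blocked at Hh.
Because an active path exists, Dd and Aa are not d-separated.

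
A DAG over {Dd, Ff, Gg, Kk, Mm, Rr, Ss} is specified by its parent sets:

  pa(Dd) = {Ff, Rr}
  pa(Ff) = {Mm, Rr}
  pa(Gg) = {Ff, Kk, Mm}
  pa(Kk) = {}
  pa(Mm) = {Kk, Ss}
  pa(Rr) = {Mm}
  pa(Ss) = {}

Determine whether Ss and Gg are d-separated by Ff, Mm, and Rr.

We examine all 5 paths between Ss and Gg:
Path 1: Ss → Mm → Ff → Gg
  Mm is a chain here and Mm is conditioned on, so the path is blocked at Mm.
Path 2: Ss → Mm → Rr → Ff → Gg
  Mm is a chain here and Mm is conditioned on, so the path is blocked at Mm.
Path 3: Ss → Mm → Rr → Dd ← Ff → Gg
  Mm is a chain here and Mm is conditioned on, so the path is blocked at Mm.
Path 4: Ss → Mm → Gg
  Mm is a chain here and Mm is conditioned on, so the path is blocked at Mm.
Path 5: Ss → Mm ← Kk → Gg
  Mm is a collider and Mm is conditioned on, which opens it; Kk is a fork and Kk is not conditioned on — no node blocks this path, so it is active.
At least one path is unblocked, so d-separation fails.

No — Ss and Gg are not d-separated given {Ff, Mm, Rr}.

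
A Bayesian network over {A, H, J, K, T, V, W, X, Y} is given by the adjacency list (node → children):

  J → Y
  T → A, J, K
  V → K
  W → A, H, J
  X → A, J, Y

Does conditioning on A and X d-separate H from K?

There are 6 undirected paths between H and K; checking each against the conditioning set {A, X}:
  1. H ← W → A ← T → K — W:fork[open]; A:collider[open]; T:fork[open] ⇒ active
  2. H ← W → A ← X → Y ← J ← T → K — W:fork[open]; A:collider[open]; X:fork[blocks]; Y:collider[blocks]; J:chain[open]; T:fork[open] ⇒ blocked
  3. H ← W → A ← X → J ← T → K — W:fork[open]; A:collider[open]; X:fork[blocks]; J:collider[blocks]; T:fork[open] ⇒ blocked
  4. H ← W → J → Y ← X → A ← T → K — W:fork[open]; J:chain[open]; Y:collider[blocks]; X:fork[blocks]; A:collider[open]; T:fork[open] ⇒ blocked
  5. H ← W → J ← T → K — W:fork[open]; J:collider[blocks]; T:fork[open] ⇒ blocked
  6. H ← W → J ← X → A ← T → K — W:fork[open]; J:collider[blocks]; X:fork[blocks]; A:collider[open]; T:fork[open] ⇒ blocked
Because an active path exists, H and K are not d-separated.

No — H and K are not d-separated given {A, X}.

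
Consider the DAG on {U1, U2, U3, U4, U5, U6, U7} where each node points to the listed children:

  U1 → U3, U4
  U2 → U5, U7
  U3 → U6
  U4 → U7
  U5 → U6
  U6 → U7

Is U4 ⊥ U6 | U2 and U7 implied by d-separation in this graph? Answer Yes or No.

No — U4 and U6 are not d-separated given {U2, U7}.

There are 3 undirected paths between U4 and U6; checking each against the conditioning set {U2, U7}:
  1. U4 ← U1 → U3 → U6 — U1:fork[open]; U3:chain[open] ⇒ active
  2. U4 → U7 ← U2 → U5 → U6 — U7:collider[open]; U2:fork[blocks]; U5:chain[open] ⇒ blocked
  3. U4 → U7 ← U6 — U7:collider[open] ⇒ active
Since the path U4 ← U1 → U3 → U6 is active, U4 and U6 are not d-separated given {U2, U7}.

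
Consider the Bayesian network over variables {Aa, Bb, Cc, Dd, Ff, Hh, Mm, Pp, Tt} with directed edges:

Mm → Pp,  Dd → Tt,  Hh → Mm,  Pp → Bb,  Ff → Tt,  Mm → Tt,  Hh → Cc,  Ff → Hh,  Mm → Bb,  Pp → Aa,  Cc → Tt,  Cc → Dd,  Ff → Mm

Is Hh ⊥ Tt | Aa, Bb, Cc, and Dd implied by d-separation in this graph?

6 paths connect Hh and Tt; each must be blocked for d-separation to hold:
Path 1: Hh → Cc → Dd → Tt
  Cc is a chain here and Cc is conditioned on, so the path is blocked at Cc.
Path 2: Hh → Cc → Tt
  Cc is a chain here and Cc is conditioned on, so the path is blocked at Cc.
Path 3: Hh ← Ff → Mm → Tt
  Ff is a fork and Ff is not conditioned on; Mm is a chain and Mm is not conditioned on — no node blocks this path, so it is active.
Path 4: Hh ← Ff → Tt
  Ff is a fork and Ff is not conditioned on — no node blocks this path, so it is active.
Path 5: Hh → Mm ← Ff → Tt
  Mm is a collider and its descendant Aa is conditioned on, which opens it; Ff is a fork and Ff is not conditioned on — no node blocks this path, so it is active.
Path 6: Hh → Mm → Tt
  Mm is a chain and Mm is not conditioned on — no node blocks this path, so it is active.
Because an active path exists, Hh and Tt are not d-separated.

No — Hh and Tt are not d-separated given {Aa, Bb, Cc, Dd}.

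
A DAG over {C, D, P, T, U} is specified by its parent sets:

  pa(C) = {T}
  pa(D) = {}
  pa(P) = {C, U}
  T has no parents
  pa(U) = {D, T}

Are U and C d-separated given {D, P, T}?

We examine all 2 paths between U and C:
  1. U → P ← C — P:collider[open] ⇒ active
  2. U ← T → C — T:fork[blocks] ⇒ blocked
At least one path is unblocked, so d-separation fails.

No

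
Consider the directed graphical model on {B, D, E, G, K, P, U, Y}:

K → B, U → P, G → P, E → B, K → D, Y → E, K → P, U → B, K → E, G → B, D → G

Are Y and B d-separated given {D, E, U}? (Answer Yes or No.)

No

There are 6 undirected paths between Y and B; checking each against the conditioning set {D, E, U}:
  1. Y → E ← K → P ← G → B — E:collider[open]; K:fork[open]; P:collider[blocks]; G:fork[open] ⇒ blocked
  2. Y → E ← K → P ← U → B — E:collider[open]; K:fork[open]; P:collider[blocks]; U:fork[blocks] ⇒ blocked
  3. Y → E ← K → B — E:collider[open]; K:fork[open] ⇒ active
  4. Y → E ← K → D → G → P ← U → B — E:collider[open]; K:fork[open]; D:chain[blocks]; G:chain[open]; P:collider[blocks]; U:fork[blocks] ⇒ blocked
  5. Y → E ← K → D → G → B — E:collider[open]; K:fork[open]; D:chain[blocks]; G:chain[open] ⇒ blocked
  6. Y → E → B — E:chain[blocks] ⇒ blocked
Since the path Y → E ← K → B is active, Y and B are not d-separated given {D, E, U}.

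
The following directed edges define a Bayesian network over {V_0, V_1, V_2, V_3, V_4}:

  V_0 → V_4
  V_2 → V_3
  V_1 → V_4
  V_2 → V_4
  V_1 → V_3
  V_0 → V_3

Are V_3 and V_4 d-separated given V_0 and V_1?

3 paths connect V_3 and V_4; each must be blocked for d-separation to hold:
  1. V_3 ← V_2 → V_4 — V_2:fork[open] ⇒ active
  2. V_3 ← V_1 → V_4 — V_1:fork[blocks] ⇒ blocked
  3. V_3 ← V_0 → V_4 — V_0:fork[blocks] ⇒ blocked
At least one path is unblocked, so d-separation fails.

No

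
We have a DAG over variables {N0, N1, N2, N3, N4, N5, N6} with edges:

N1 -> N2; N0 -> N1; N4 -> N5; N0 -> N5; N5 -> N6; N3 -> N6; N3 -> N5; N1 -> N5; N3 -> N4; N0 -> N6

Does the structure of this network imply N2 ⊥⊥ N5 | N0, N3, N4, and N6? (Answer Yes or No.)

No — N2 and N5 are not d-separated given {N0, N3, N4, N6}.

We examine all 5 paths between N2 and N5:
  1. N2 ← N1 → N5 — N1:fork[open] ⇒ active
  2. N2 ← N1 ← N0 → N5 — N1:chain[open]; N0:fork[blocks] ⇒ blocked
  3. N2 ← N1 ← N0 → N6 ← N5 — N1:chain[open]; N0:fork[blocks]; N6:collider[open] ⇒ blocked
  4. N2 ← N1 ← N0 → N6 ← N3 → N4 → N5 — N1:chain[open]; N0:fork[blocks]; N6:collider[open]; N3:fork[blocks]; N4:chain[blocks] ⇒ blocked
  5. N2 ← N1 ← N0 → N6 ← N3 → N5 — N1:chain[open]; N0:fork[blocks]; N6:collider[open]; N3:fork[blocks] ⇒ blocked
Since the path N2 ← N1 → N5 is active, N2 and N5 are not d-separated given {N0, N3, N4, N6}.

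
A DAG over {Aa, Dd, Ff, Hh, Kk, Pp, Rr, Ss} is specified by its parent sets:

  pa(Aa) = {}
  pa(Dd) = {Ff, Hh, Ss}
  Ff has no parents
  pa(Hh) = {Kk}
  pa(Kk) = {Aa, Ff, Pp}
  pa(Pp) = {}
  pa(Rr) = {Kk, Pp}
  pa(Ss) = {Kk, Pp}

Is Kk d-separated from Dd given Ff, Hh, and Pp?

No — Kk and Dd are not d-separated given {Ff, Hh, Pp}.

There are 5 undirected paths between Kk and Dd; checking each against the conditioning set {Ff, Hh, Pp}:
Path 1: Kk ← Pp → Ss → Dd
  Pp is a fork here and Pp is conditioned on, so the path is blocked at Pp.
Path 2: Kk ← Ff → Dd
  Ff is a fork here and Ff is conditioned on, so the path is blocked at Ff.
Path 3: Kk → Rr ← Pp → Ss → Dd
  Rr is a collider here and neither Rr nor any of its descendants is conditioned on, so the collider stays closed — the path is blocked at Rr.
Path 4: Kk → Ss → Dd
  Ss is a chain and Ss is not conditioned on — no node blocks this path, so it is active.
Path 5: Kk → Hh → Dd
  Hh is a chain here and Hh is conditioned on, so the path is blocked at Hh.
Because an active path exists, Kk and Dd are not d-separated.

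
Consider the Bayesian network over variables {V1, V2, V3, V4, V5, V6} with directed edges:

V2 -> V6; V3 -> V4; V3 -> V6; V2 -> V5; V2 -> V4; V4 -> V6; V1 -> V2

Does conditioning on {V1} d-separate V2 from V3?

Enumerating the 4 paths from V2 to V3 and testing each for blocking by {V1}:
Path 1: V2 → V4 ← V3
  V4 is a collider here and neither V4 nor any of its descendants is conditioned on, so the collider stays closed — the path is blocked at V4.
Path 2: V2 → V4 → V6 ← V3
  V6 is a collider here and neither V6 nor any of its descendants is conditioned on, so the collider stays closed — the path is blocked at V6.
Path 3: V2 → V6 ← V4 ← V3
  V6 is a collider here and neither V6 nor any of its descendants is conditioned on, so the collider stays closed — the path is blocked at V6.
Path 4: V2 → V6 ← V3
  V6 is a collider here and neither V6 nor any of its descendants is conditioned on, so the collider stays closed — the path is blocked at V6.
Since every path is blocked, d-separation holds.

Yes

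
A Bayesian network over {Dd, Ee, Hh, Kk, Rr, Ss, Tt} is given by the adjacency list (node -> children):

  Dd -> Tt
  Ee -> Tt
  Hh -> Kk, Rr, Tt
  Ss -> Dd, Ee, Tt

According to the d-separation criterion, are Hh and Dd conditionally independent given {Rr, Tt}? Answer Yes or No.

No

Enumerating the 3 paths from Hh to Dd and testing each for blocking by {Rr, Tt}:
Path 1: Hh → Tt ← Ee ← Ss → Dd
  Tt is a collider and Tt is conditioned on, which opens it; Ee is a chain and Ee is not conditioned on; Ss is a fork and Ss is not conditioned on — no node blocks this path, so it is active.
Path 2: Hh → Tt ← Ss → Dd
  Tt is a collider and Tt is conditioned on, which opens it; Ss is a fork and Ss is not conditioned on — no node blocks this path, so it is active.
Path 3: Hh → Tt ← Dd
  Tt is a collider and Tt is conditioned on, which opens it — no node blocks this path, so it is active.
Because an active path exists, Hh and Dd are not d-separated.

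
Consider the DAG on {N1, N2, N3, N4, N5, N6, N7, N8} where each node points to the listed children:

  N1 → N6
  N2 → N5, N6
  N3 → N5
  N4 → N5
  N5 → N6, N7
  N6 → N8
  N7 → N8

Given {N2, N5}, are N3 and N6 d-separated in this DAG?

3 paths connect N3 and N6; each must be blocked for d-separation to hold:
  1. N3 → N5 ← N2 → N6 — N5:collider[open]; N2:fork[blocks] ⇒ blocked
  2. N3 → N5 → N7 → N8 ← N6 — N5:chain[blocks]; N7:chain[open]; N8:collider[blocks] ⇒ blocked
  3. N3 → N5 → N6 — N5:chain[blocks] ⇒ blocked
All paths are blocked; N3 ⊥ N6 | {N2, N5} holds.

Yes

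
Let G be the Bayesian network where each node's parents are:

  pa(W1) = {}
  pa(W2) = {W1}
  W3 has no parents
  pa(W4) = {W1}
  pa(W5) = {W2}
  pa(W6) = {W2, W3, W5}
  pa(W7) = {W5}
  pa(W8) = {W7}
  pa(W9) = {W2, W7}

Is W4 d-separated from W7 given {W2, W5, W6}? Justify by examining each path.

Yes

There are 3 undirected paths between W4 and W7; checking each against the conditioning set {W2, W5, W6}:
Path 1: W4 ← W1 → W2 → W9 ← W7
  W2 is a chain here and W2 is conditioned on, so the path is blocked at W2.
Path 2: W4 ← W1 → W2 → W5 → W7
  W2 is a chain here and W2 is conditioned on, so the path is blocked at W2.
Path 3: W4 ← W1 → W2 → W6 ← W5 → W7
  W2 is a chain here and W2 is conditioned on, so the path is blocked at W2.
Since every path is blocked, d-separation holds.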